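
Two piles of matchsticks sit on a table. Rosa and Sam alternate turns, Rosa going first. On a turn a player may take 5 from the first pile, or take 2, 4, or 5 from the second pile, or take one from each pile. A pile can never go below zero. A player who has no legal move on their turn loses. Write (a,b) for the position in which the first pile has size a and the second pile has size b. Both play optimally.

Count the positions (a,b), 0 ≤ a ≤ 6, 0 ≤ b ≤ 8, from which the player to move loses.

Classify positions by backward induction: terminal positions (no move available) are L. From any other position, the mover wins iff some move reaches an L.
Every move lowers a or b (never raises either), so fill the grid row by row in increasing a, and left to right within a row: each cell's successors are then already labelled.
      b=0  b=1  b=2  b=3  b=4  b=5  b=6  b=7  b=8
a=0:    L    L    W    W    W    W    W    L    L
a=1:    L    W    W    L    W    W    L    W    W
a=2:    L    W    W    L    W    W    L    W    W
a=3:    L    W    W    L    W    W    L    W    W
a=4:    L    W    W    L    W    W    L    W    W
a=5:    W    W    L    L    W    W    W    W    W
a=6:    W    L    L    W    W    W    W    W    L
Cells with no legal move (terminal, hence L): (0,0), (0,1), (1,0), (2,0), (3,0), (4,0).
The remaining L cells, each justified by listing all of its moves:
(0,7): L (options (0,5)(W), (0,3)(W), (0,2)(W) are all W)
(0,8): L (options (0,6)(W), (0,4)(W), (0,3)(W) are all W)
(1,3): L (options (1,1)(W), (0,2)(W) are all W)
(1,6): L (options (1,4)(W), (1,2)(W), (1,1)(W), (0,5)(W) are all W)
(2,3): L (options (2,1)(W), (1,2)(W) are all W)
(2,6): L (options (2,4)(W), (2,2)(W), (2,1)(W), (1,5)(W) are all W)
(3,3): L (options (3,1)(W), (2,2)(W) are all W)
(3,6): L (options (3,4)(W), (3,2)(W), (3,1)(W), (2,5)(W) are all W)
(4,3): L (options (4,1)(W), (3,2)(W) are all W)
(4,6): L (options (4,4)(W), (4,2)(W), (4,1)(W), (3,5)(W) are all W)
(5,2): L (options (0,2)(W), (5,0)(W), (4,1)(W) are all W)
(5,3): L (options (0,3)(W), (5,1)(W), (4,2)(W) are all W)
(6,1): L (options (1,1)(W), (5,0)(W) are all W)
(6,2): L (options (1,2)(W), (6,0)(W), (5,1)(W) are all W)
(6,8): L (options (1,8)(W), (6,6)(W), (6,4)(W), (6,3)(W), (5,7)(W) are all W)
Every other cell has at least one move into one of the L cells above, so it is W.
L cells per row: a=0: 4, a=1: 3, a=2: 3, a=3: 3, a=4: 3, a=5: 2, a=6: 3; total 21.

21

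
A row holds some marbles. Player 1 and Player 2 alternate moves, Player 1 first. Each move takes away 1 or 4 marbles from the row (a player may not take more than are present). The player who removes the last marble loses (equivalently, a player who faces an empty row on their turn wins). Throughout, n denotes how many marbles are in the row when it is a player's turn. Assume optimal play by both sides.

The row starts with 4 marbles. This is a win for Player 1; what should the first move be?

Classify positions by backward induction: terminal positions (no move available) are W. From any other position, the mover wins iff some move reaches an L.
n=0: no move; the opponent has just taken the last marble and therefore loses → W
n=1: →0(W) only, which is W, so L
n=2: →1(L), so W
n=3: →2(W) only, which is W, so L
n=4: →3(L), so W
From 4, the L positions reachable in one move are: 3.

Remove 1, leaving 3.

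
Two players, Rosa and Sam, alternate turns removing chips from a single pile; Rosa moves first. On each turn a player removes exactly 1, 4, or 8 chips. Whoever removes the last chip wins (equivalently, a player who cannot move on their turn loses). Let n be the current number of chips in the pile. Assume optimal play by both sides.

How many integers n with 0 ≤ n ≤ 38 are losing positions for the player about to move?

Work bottom-up. With no move the player to move loses. Otherwise the position is W if at least one move leads to an L position for the opponent, and L if every move leads to a W.
n=0: no move → L
n=1: can move to 0, which is L ⇒ W
n=2: the only move is to 1(W), a W ⇒ L
n=3: can move to 2, which is L ⇒ W
n=4: can move to 0, which is L ⇒ W
n=5: moves to 4(W), 1(W); every one is W ⇒ L
n=6: can move to 5, which is L ⇒ W
n=7: moves to 6(W), 3(W); every one is W ⇒ L
n=8: can move to 7, which is L ⇒ W
n=9: can move to 5, which is L ⇒ W
n=10: can move to 2, which is L ⇒ W
n=11: can move to 7, which is L ⇒ W
n=12: moves to 11(W), 8(W), 4(W); every one is W ⇒ L
n=13: can move to 12, which is L ⇒ W
n=14: moves to 13(W), 10(W), 6(W); every one is W ⇒ L
n=15: can move to 14, which is L ⇒ W
n=16: can move to 12, which is L ⇒ W
n=17: moves to 16(W), 13(W), 9(W); every one is W ⇒ L
n=18: can move to 17, which is L ⇒ W
n=19: moves to 18(W), 15(W), 11(W); every one is W ⇒ L
n=20: can move to 19, which is L ⇒ W
n=21: can move to 17, which is L ⇒ W
n=22: can move to 14, which is L ⇒ W
n=23: can move to 19, which is L ⇒ W
n=24: moves to 23(W), 20(W), 16(W); every one is W ⇒ L
n=25: can move to 24, which is L ⇒ W
n=26: moves to 25(W), 22(W), 18(W); every one is W ⇒ L
n=27: can move to 26, which is L ⇒ W
n=28: can move to 24, which is L ⇒ W
n=29: moves to 28(W), 25(W), 21(W); every one is W ⇒ L
n=30: can move to 29, which is L ⇒ W
n=31: moves to 30(W), 27(W), 23(W); every one is W ⇒ L
n=32: can move to 31, which is L ⇒ W
n=33: can move to 29, which is L ⇒ W
n=34: can move to 26, which is L ⇒ W
n=35: can move to 31, which is L ⇒ W
n=36: moves to 35(W), 32(W), 28(W); every one is W ⇒ L
n=37: can move to 36, which is L ⇒ W
n=38: moves to 37(W), 34(W), 30(W); every one is W ⇒ L
L entries with 0 ≤ n ≤ 38: n = 0, 2, 5, 7, 12, 14, 17, 19, 24, 26, 29, 31, 36, 38; that makes 14.

14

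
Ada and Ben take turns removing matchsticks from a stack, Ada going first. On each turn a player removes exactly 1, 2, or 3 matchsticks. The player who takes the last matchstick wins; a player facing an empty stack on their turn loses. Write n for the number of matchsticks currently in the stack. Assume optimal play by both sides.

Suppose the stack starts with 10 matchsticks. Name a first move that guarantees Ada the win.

Positions with no move are L. A position that does have a move is losing for the player to move precisely when every available move leads to a winning position for the opponent. Fill in the labels:
n=0: no move → L
n=1: W (go to 0, an L position)
n=2: W (go to 0, an L position)
n=3: W (go to 0, an L position)
n=4: L (options 3(W), 2(W), 1(W) are all W)
n=5: W (go to 4, an L position)
n=6: W (go to 4, an L position)
n=7: W (go to 4, an L position)
n=8: L (options 7(W), 6(W), 5(W) are all W)
n=9: W (go to 8, an L position)
n=10: W (go to 8, an L position)
From 10, the L positions reachable in one move are: 8.

Remove 2, leaving 8.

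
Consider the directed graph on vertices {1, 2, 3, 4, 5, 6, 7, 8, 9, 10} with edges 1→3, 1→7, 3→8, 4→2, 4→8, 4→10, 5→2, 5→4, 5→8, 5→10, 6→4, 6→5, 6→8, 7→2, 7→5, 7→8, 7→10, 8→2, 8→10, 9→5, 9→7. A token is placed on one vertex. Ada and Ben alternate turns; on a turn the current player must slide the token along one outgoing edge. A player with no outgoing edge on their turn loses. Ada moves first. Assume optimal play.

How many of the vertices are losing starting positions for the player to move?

5

Label each position W (a win for the player to move) or L (a loss). A position with no legal move is L; any other position is W exactly when some move reaches an L, and L when every move reaches a W.
Every edge goes from a vertex to one that appears earlier in the order 10, 2, 8, 4, 5, 7, 3, 1, 9, 6, so processing vertices in that order labels each vertex after all of its successors.
10: no outgoing edge → L
2: no outgoing edge → L
8: can move to 2, which is L ⇒ W
4: can move to 2, which is L ⇒ W
5: can move to 2, which is L ⇒ W
7: can move to 2, which is L ⇒ W
3: the only move is to 8(W), a W ⇒ L
1: can move to 3, which is L ⇒ W
9: moves to 7(W), 5(W); every one is W ⇒ L
6: moves to 5(W), 4(W), 8(W); every one is W ⇒ L
The L vertices are 2, 3, 6, 9, 10; that is 5 in all.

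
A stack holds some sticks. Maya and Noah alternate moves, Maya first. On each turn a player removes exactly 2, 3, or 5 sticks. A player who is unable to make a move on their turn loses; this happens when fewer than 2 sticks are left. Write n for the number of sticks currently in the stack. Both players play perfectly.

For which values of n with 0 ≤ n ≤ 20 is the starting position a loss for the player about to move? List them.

Positions with no move are L. A position that does have a move is losing for the player to move precisely when every available move leads to a winning position for the opponent. Fill in the labels:
n=0: no move → L
n=1: no move → L
n=2: →0(L), so W
n=3: →1(L), so W
n=4: →1(L), so W
n=5: →0(L), so W
n=6: →1(L), so W
n=7: →5(W), 4(W), 2(W) — all W, so L
n=8: →6(W), 5(W), 3(W) — all W, so L
n=9: →7(L), so W
n=10: →8(L), so W
n=11: →8(L), so W
n=12: →7(L), so W
n=13: →8(L), so W
n=14: →12(W), 11(W), 9(W) — all W, so L
n=15: →13(W), 12(W), 10(W) — all W, so L
n=16: →14(L), so W
n=17: →15(L), so W
n=18: →15(L), so W
n=19: →14(L), so W
n=20: →15(L), so W
The losing starting values of n are exactly the entries labelled L in this table (6 of them).

0, 1, 7, 8, 14, 15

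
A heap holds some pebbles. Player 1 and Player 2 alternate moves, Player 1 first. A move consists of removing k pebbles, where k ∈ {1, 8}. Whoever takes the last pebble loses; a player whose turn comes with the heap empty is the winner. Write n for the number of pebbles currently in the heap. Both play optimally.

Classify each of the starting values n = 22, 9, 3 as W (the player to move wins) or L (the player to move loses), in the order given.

22: W, 9: W, 3: L

Use the standard recursion: the mover wins at a terminal position; elsewhere, the mover wins exactly when some move hands the opponent an L position.
n=0: no move; the opponent has just taken the last pebble and therefore loses → W
n=1: →0(W) only, which is W, so L
n=2: →1(L), so W
n=3: →2(W) only, which is W, so L
n=4: →3(L), so W
n=5: →4(W) only, which is W, so L
n=6: →5(L), so W
n=7: →6(W) only, which is W, so L
n=8: →7(L), so W
n=9: →1(L), so W
n=10: →9(W), 2(W) — all W, so L
n=11: →10(L), so W
n=12: →11(W), 4(W) — all W, so L
n=13: →12(L), so W
n=14: →13(W), 6(W) — all W, so L
n=15: →14(L), so W
n=16: →15(W), 8(W) — all W, so L
n=17: →16(L), so W
n=18: →10(L), so W
n=19: →18(W), 11(W) — all W, so L
n=20: →19(L), so W
n=21: →20(W), 13(W) — all W, so L
n=22: →21(L), so W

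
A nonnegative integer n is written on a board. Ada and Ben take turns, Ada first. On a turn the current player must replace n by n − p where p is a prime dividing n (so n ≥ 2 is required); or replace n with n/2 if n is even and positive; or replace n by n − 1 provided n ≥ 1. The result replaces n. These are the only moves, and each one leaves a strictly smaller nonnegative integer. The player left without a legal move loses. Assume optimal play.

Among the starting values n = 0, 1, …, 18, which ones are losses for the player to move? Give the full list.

0, 4, 9, 14

Compute win/loss labels from the base case upward. A position with no move is L. Any other position is W if it can reach an L in one move, else L.
n=0: no move → L
n=1: can move to 0, which is L ⇒ W
n=2: can move to 0, which is L ⇒ W
n=3: can move to 0, which is L ⇒ W
n=4: moves to 2(W), 3(W); every one is W ⇒ L
n=5: can move to 0, which is L ⇒ W
n=6: can move to 4, which is L ⇒ W
n=7: can move to 0, which is L ⇒ W
n=8: can move to 4, which is L ⇒ W
n=9: moves to 6(W), 8(W); every one is W ⇒ L
n=10: can move to 9, which is L ⇒ W
n=11: can move to 0, which is L ⇒ W
n=12: can move to 9, which is L ⇒ W
n=13: can move to 0, which is L ⇒ W
n=14: moves to 7(W), 12(W), 13(W); every one is W ⇒ L
n=15: can move to 14, which is L ⇒ W
n=16: can move to 14, which is L ⇒ W
n=17: can move to 0, which is L ⇒ W
n=18: can move to 9, which is L ⇒ W
Reading off the rows marked L gives the requested list; there are 4 such values of n.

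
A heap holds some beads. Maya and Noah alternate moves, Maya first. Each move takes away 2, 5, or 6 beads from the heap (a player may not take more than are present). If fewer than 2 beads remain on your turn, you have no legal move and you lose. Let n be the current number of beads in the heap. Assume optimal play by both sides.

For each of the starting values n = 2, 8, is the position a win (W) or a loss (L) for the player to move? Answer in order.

2: W, 8: L

Positions with no move are L. A position that does have a move is losing for the player to move precisely when every available move leads to a winning position for the opponent. Fill in the labels:
n=0: no move → L
n=1: no move → L
n=2: can move to 0, which is L ⇒ W
n=3: can move to 1, which is L ⇒ W
n=4: the only move is to 2(W), a W ⇒ L
n=5: can move to 0, which is L ⇒ W
n=6: can move to 4, which is L ⇒ W
n=7: can move to 1, which is L ⇒ W
n=8: moves to 6(W), 3(W), 2(W); every one is W ⇒ L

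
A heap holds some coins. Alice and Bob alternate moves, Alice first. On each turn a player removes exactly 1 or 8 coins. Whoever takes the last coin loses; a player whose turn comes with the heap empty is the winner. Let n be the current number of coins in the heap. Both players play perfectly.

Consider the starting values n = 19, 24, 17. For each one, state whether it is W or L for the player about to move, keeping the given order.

Work bottom-up. With no move the player to move wins. Otherwise the position is W if at least one move leads to an L position for the opponent, and L if every move leads to a W.
n=0: no move; the opponent has just taken the last coin and therefore loses → W
n=1: L (sole option 0(W) is W)
n=2: W (go to 1, an L position)
n=3: L (sole option 2(W) is W)
n=4: W (go to 3, an L position)
n=5: L (sole option 4(W) is W)
n=6: W (go to 5, an L position)
n=7: L (sole option 6(W) is W)
n=8: W (go to 7, an L position)
n=9: W (go to 1, an L position)
n=10: L (options 9(W), 2(W) are all W)
n=11: W (go to 10, an L position)
n=12: L (options 11(W), 4(W) are all W)
n=13: W (go to 12, an L position)
n=14: L (options 13(W), 6(W) are all W)
n=15: W (go to 14, an L position)
n=16: L (options 15(W), 8(W) are all W)
n=17: W (go to 16, an L position)
n=18: W (go to 10, an L position)
n=19: L (options 18(W), 11(W) are all W)
n=20: W (go to 19, an L position)
n=21: L (options 20(W), 13(W) are all W)
n=22: W (go to 21, an L position)
n=23: L (options 22(W), 15(W) are all W)
n=24: W (go to 23, an L position)

19: L, 24: W, 17: W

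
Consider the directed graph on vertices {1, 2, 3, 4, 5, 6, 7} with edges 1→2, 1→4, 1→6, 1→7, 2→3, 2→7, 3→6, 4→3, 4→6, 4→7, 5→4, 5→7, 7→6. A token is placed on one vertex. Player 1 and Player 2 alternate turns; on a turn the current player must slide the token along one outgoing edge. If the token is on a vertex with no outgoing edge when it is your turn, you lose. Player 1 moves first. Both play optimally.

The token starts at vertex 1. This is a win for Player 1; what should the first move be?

Positions with no move are L. A position that does have a move is losing for the player to move precisely when every available move leads to a winning position for the opponent. Fill in the labels:
Every edge goes from a vertex to one that appears earlier in the order 6, 3, 7, 4, 5, 2, 1, so processing vertices in that order labels each vertex after all of its successors.
6: no outgoing edge → L
3: reaches L-position 6 → W
7: reaches L-position 6 → W
4: reaches L-position 6 → W
5: only reaches 4(W), 7(W), all W → L
2: only reaches 7(W), 3(W), all W → L
1: reaches L-position 2 → W
From 1, the L positions reachable in one move are: 2, 6. Any move reaching one of these is winning.

Move to 2.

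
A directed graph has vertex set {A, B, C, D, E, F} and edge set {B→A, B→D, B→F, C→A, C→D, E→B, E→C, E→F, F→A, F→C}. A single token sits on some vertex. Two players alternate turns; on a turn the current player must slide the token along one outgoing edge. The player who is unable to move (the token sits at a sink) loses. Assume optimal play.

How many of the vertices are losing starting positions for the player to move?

Use the standard recursion: the mover loses at a terminal position; elsewhere, the mover wins exactly when some move hands the opponent an L position.
Every edge goes from a vertex to one that appears earlier in the order D, A, C, F, B, E, so processing vertices in that order labels each vertex after all of its successors.
D: no outgoing edge → L
A: no outgoing edge → L
C: W (go to A, an L position)
F: W (go to A, an L position)
B: W (go to A, an L position)
E: L (options B(W), F(W), C(W) are all W)
The L vertices are A, D, E; that is 3 in all.

3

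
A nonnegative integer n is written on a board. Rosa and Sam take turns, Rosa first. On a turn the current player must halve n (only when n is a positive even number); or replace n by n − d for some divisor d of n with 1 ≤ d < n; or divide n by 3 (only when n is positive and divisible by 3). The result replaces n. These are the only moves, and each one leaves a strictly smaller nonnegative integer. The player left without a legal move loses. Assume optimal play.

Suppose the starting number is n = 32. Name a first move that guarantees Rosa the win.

Move to 28.

Work bottom-up. With no move the player to move loses. Otherwise the position is W if at least one move leads to an L position for the opponent, and L if every move leads to a W.
n=0: no move → L
n=1: no move → L
n=2: →1(L), so W
n=3: →1(L), so W
n=4: →2(W), 3(W) — all W, so L
n=5: →4(L), so W
n=6: →4(L), so W
n=7: →6(W) only, which is W, so L
n=8: →4(L), so W
n=9: →3(W), 6(W), 8(W) — all W, so L
n=10: →9(L), so W
n=11: →10(W) only, which is W, so L
n=12: →4(L), so W
n=13: →12(W) only, which is W, so L
n=14: →7(L), so W
n=15: →5(W), 10(W), 12(W), 14(W) — all W, so L
n=16: →15(L), so W
n=17: →16(W) only, which is W, so L
n=18: →9(L), so W
n=19: →18(W) only, which is W, so L
n=20: →15(L), so W
n=21: →7(L), so W
n=22: →11(L), so W
n=23: →22(W) only, which is W, so L
n=24: →23(L), so W
n=25: →20(W), 24(W) — all W, so L
n=26: →13(L), so W
n=27: →9(L), so W
n=28: →14(W), 21(W), 24(W), 26(W), 27(W) — all W, so L
n=29: →28(L), so W
n=30: →15(L), so W
n=31: →30(W) only, which is W, so L
n=32: →28(L), so W
From 32, the L positions reachable in one move are: 28, 31. Any move reaching one of these is winning.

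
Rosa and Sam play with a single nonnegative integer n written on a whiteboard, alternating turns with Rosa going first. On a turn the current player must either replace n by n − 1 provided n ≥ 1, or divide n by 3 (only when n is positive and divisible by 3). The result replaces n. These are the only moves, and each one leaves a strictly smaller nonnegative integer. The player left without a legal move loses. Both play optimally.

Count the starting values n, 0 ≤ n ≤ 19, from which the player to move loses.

10

Work bottom-up. With no move the player to move loses. Otherwise the position is W if at least one move leads to an L position for the opponent, and L if every move leads to a W.
n=0: no move → L
n=1: can move to 0, which is L ⇒ W
n=2: the only move is to 1(W), a W ⇒ L
n=3: can move to 2, which is L ⇒ W
n=4: the only move is to 3(W), a W ⇒ L
n=5: can move to 4, which is L ⇒ W
n=6: can move to 2, which is L ⇒ W
n=7: the only move is to 6(W), a W ⇒ L
n=8: can move to 7, which is L ⇒ W
n=9: moves to 3(W), 8(W); every one is W ⇒ L
n=10: can move to 9, which is L ⇒ W
n=11: the only move is to 10(W), a W ⇒ L
n=12: can move to 4, which is L ⇒ W
n=13: the only move is to 12(W), a W ⇒ L
n=14: can move to 13, which is L ⇒ W
n=15: moves to 5(W), 14(W); every one is W ⇒ L
n=16: can move to 15, which is L ⇒ W
n=17: the only move is to 16(W), a W ⇒ L
n=18: can move to 17, which is L ⇒ W
n=19: the only move is to 18(W), a W ⇒ L
L entries with 0 ≤ n ≤ 19: n = 0, 2, 4, 7, 9, 11, 13, 15, 17, 19; that makes 10.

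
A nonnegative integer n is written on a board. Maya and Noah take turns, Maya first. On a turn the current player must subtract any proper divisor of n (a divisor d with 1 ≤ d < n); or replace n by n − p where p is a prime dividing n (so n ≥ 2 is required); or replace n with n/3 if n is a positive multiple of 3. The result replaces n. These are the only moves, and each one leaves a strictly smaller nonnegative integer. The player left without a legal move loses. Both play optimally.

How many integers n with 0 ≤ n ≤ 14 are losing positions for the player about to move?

5

Use the standard recursion: the mover loses at a terminal position; elsewhere, the mover wins exactly when some move hands the opponent an L position.
n=0: no move → L
n=1: no move → L
n=2: can move to 0, which is L ⇒ W
n=3: can move to 0, which is L ⇒ W
n=4: moves to 2(W), 3(W); every one is W ⇒ L
n=5: can move to 0, which is L ⇒ W
n=6: can move to 4, which is L ⇒ W
n=7: can move to 0, which is L ⇒ W
n=8: can move to 4, which is L ⇒ W
n=9: moves to 3(W), 6(W), 8(W); every one is W ⇒ L
n=10: can move to 9, which is L ⇒ W
n=11: can move to 0, which is L ⇒ W
n=12: can move to 4, which is L ⇒ W
n=13: can move to 0, which is L ⇒ W
n=14: moves to 7(W), 12(W), 13(W); every one is W ⇒ L
L entries with 0 ≤ n ≤ 14: n = 0, 1, 4, 9, 14; that makes 5.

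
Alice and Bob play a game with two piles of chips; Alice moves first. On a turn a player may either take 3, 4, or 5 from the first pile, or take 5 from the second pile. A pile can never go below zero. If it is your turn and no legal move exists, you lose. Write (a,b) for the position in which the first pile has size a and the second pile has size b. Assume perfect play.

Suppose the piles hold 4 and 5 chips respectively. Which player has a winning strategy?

Bob wins.

Positions with no move are L. A position that does have a move is losing for the player to move precisely when every available move leads to a winning position for the opponent. Fill in the labels:
No move ever increases a pile, so every position that can arise here has a ≤ 4 and b ≤ 5; it is enough to label the cells with 0 ≤ a ≤ 4 and 0 ≤ b ≤ 5.
Every move lowers a or b (never raises either), so fill the grid row by row in increasing a, and left to right within a row: each cell's successors are then already labelled.
      b=0  b=1  b=2  b=3  b=4  b=5
a=0:    L    L    L    L    L    W
a=1:    L    L    L    L    L    W
a=2:    L    L    L    L    L    W
a=3:    W    W    W    W    W    L
a=4:    W    W    W    W    W    L
Cells with no legal move (terminal, hence L): (0,0), (0,1), (0,2), (0,3), (0,4), (1,0), (1,1), (1,2), (1,3), (1,4), (2,0), (2,1), (2,2), (2,3), (2,4).
The remaining L cells, each justified by listing all of its moves:
(3,5): only reaches (0,5)(W), (3,0)(W), all W → L
(4,5): only reaches (1,5)(W), (0,5)(W), (4,0)(W), all W → L
Every other cell has at least one move into one of the L cells above, so it is W.
Every move from (4,5) reaches a W position, so the mover loses.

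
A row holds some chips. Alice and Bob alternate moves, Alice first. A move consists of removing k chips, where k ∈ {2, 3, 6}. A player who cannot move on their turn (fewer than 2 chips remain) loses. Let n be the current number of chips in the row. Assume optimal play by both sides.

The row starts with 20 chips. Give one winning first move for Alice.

Build the W/L table. Terminal = L. A non-terminal position is W if it has a move to some L; otherwise it is L.
n=0: no move → L
n=1: no move → L
n=2: →0(L), so W
n=3: →1(L), so W
n=4: →1(L), so W
n=5: →3(W), 2(W) — all W, so L
n=6: →0(L), so W
n=7: →5(L), so W
n=8: →5(L), so W
n=9: →7(W), 6(W), 3(W) — all W, so L
n=10: →8(W), 7(W), 4(W) — all W, so L
n=11: →9(L), so W
n=12: →10(L), so W
n=13: →10(L), so W
n=14: →12(W), 11(W), 8(W) — all W, so L
n=15: →9(L), so W
n=16: →14(L), so W
n=17: →14(L), so W
n=18: →16(W), 15(W), 12(W) — all W, so L
n=19: →17(W), 16(W), 13(W) — all W, so L
n=20: →18(L), so W
From 20, the L positions reachable in one move are: 18, 14. Any move reaching one of these is winning.

Remove 2, leaving 18.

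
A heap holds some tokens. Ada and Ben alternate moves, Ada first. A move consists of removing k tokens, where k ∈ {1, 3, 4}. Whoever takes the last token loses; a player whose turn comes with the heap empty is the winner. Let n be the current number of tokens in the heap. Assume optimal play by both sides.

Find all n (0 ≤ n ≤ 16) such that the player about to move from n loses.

1, 3, 8, 10, 15

Work bottom-up. With no move the player to move wins. Otherwise the position is W if at least one move leads to an L position for the opponent, and L if every move leads to a W.
n=0: no move; the opponent has just taken the last token and therefore loses → W
n=1: the only move is to 0(W), a W ⇒ L
n=2: can move to 1, which is L ⇒ W
n=3: moves to 2(W), 0(W); every one is W ⇒ L
n=4: can move to 3, which is L ⇒ W
n=5: can move to 1, which is L ⇒ W
n=6: can move to 3, which is L ⇒ W
n=7: can move to 3, which is L ⇒ W
n=8: moves to 7(W), 5(W), 4(W); every one is W ⇒ L
n=9: can move to 8, which is L ⇒ W
n=10: moves to 9(W), 7(W), 6(W); every one is W ⇒ L
n=11: can move to 10, which is L ⇒ W
n=12: can move to 8, which is L ⇒ W
n=13: can move to 10, which is L ⇒ W
n=14: can move to 10, which is L ⇒ W
n=15: moves to 14(W), 12(W), 11(W); every one is W ⇒ L
n=16: can move to 15, which is L ⇒ W
The losing starting values of n are exactly the entries labelled L in this table (5 of them).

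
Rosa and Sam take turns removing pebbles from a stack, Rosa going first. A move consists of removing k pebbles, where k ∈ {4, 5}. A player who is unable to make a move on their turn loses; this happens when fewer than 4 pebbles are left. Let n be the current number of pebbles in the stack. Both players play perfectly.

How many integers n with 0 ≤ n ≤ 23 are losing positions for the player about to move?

Classify positions by backward induction: terminal positions (no move available) are L. From any other position, the mover wins iff some move reaches an L.
n=0: no move → L
n=1: no move → L
n=2: no move → L
n=3: no move → L
n=4: can move to 0, which is L ⇒ W
n=5: can move to 1, which is L ⇒ W
n=6: can move to 2, which is L ⇒ W
n=7: can move to 3, which is L ⇒ W
n=8: can move to 3, which is L ⇒ W
n=9: moves to 5(W), 4(W); every one is W ⇒ L
n=10: moves to 6(W), 5(W); every one is W ⇒ L
n=11: moves to 7(W), 6(W); every one is W ⇒ L
n=12: moves to 8(W), 7(W); every one is W ⇒ L
n=13: can move to 9, which is L ⇒ W
n=14: can move to 10, which is L ⇒ W
n=15: can move to 11, which is L ⇒ W
n=16: can move to 12, which is L ⇒ W
n=17: can move to 12, which is L ⇒ W
n=18: moves to 14(W), 13(W); every one is W ⇒ L
n=19: moves to 15(W), 14(W); every one is W ⇒ L
n=20: moves to 16(W), 15(W); every one is W ⇒ L
n=21: moves to 17(W), 16(W); every one is W ⇒ L
n=22: can move to 18, which is L ⇒ W
n=23: can move to 19, which is L ⇒ W
L entries with 0 ≤ n ≤ 23: n = 0, 1, 2, 3, 9, 10, 11, 12, 18, 19, 20, 21; that makes 12.

12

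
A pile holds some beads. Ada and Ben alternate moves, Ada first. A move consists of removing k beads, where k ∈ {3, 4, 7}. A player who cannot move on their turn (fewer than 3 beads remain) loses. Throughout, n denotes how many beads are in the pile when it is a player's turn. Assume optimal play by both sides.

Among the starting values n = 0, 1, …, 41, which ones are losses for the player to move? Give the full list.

0, 1, 2, 10, 11, 12, 20, 21, 22, 30, 31, 32, 40, 41

Classify positions by backward induction: terminal positions (no move available) are L. From any other position, the mover wins iff some move reaches an L.
n=0: no move → L
n=1: no move → L
n=2: no move → L
n=3: W (go to 0, an L position)
n=4: W (go to 1, an L position)
n=5: W (go to 2, an L position)
n=6: W (go to 2, an L position)
n=7: W (go to 0, an L position)
n=8: W (go to 1, an L position)
n=9: W (go to 2, an L position)
n=10: L (options 7(W), 6(W), 3(W) are all W)
n=11: L (options 8(W), 7(W), 4(W) are all W)
n=12: L (options 9(W), 8(W), 5(W) are all W)
n=13: W (go to 10, an L position)
n=14: W (go to 11, an L position)
n=15: W (go to 12, an L position)
n=16: W (go to 12, an L position)
n=17: W (go to 10, an L position)
n=18: W (go to 11, an L position)
n=19: W (go to 12, an L position)
n=20: L (options 17(W), 16(W), 13(W) are all W)
n=21: L (options 18(W), 17(W), 14(W) are all W)
n=22: L (options 19(W), 18(W), 15(W) are all W)
n=23: W (go to 20, an L position)
n=24: W (go to 21, an L position)
n=25: W (go to 22, an L position)
n=26: W (go to 22, an L position)
n=27: W (go to 20, an L position)
n=28: W (go to 21, an L position)
n=29: W (go to 22, an L position)
n=30: L (options 27(W), 26(W), 23(W) are all W)
n=31: L (options 28(W), 27(W), 24(W) are all W)
n=32: L (options 29(W), 28(W), 25(W) are all W)
n=33: W (go to 30, an L position)
n=34: W (go to 31, an L position)
n=35: W (go to 32, an L position)
n=36: W (go to 32, an L position)
n=37: W (go to 30, an L position)
n=38: W (go to 31, an L position)
n=39: W (go to 32, an L position)
n=40: L (options 37(W), 36(W), 33(W) are all W)
n=41: L (options 38(W), 37(W), 34(W) are all W)
Reading off the rows marked L gives the requested list; there are 14 such values of n.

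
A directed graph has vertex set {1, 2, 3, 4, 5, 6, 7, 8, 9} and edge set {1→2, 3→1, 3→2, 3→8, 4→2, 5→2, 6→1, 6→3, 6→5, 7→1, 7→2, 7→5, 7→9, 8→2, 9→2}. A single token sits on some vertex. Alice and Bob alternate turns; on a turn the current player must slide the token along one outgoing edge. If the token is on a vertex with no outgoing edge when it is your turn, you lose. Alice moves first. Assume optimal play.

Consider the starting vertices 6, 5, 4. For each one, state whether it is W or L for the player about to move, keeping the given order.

Compute win/loss labels from the base case upward. A position with no move is L. Any other position is W if it can reach an L in one move, else L.
Every edge goes from a vertex to one that appears earlier in the order 2, 8, 1, 3, 5, 9, 6, 7, 4, so processing vertices in that order labels each vertex after all of its successors.
2: no outgoing edge → L
8: W (go to 2, an L position)
1: W (go to 2, an L position)
3: W (go to 2, an L position)
5: W (go to 2, an L position)
9: W (go to 2, an L position)
6: L (options 5(W), 3(W), 1(W) are all W)
7: W (go to 2, an L position)
4: W (go to 2, an L position)

6: L, 5: W, 4: W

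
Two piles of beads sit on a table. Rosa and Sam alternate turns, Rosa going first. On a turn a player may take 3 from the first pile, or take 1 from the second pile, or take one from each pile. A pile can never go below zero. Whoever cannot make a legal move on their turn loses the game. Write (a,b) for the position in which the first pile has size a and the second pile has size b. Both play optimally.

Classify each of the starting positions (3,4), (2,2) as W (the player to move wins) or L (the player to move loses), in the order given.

Use the standard recursion: the mover loses at a terminal position; elsewhere, the mover wins exactly when some move hands the opponent an L position.
No move ever increases a pile, so every position that can arise here has a ≤ 3 and b ≤ 4; it is enough to label the cells with 0 ≤ a ≤ 3 and 0 ≤ b ≤ 4.
Every move lowers a or b (never raises either), so fill the grid row by row in increasing a, and left to right within a row: each cell's successors are then already labelled.
      b=0  b=1  b=2  b=3  b=4
a=0:    L    W    L    W    L
a=1:    L    W    L    W    L
a=2:    L    W    L    W    L
a=3:    W    W    W    W    W
Cells with no legal move (terminal, hence L): (0,0), (1,0), (2,0).
The remaining L cells, each justified by listing all of its moves:
(0,2): →(0,1)(W) only, which is W, so L
(0,4): →(0,3)(W) only, which is W, so L
(1,2): →(1,1)(W), (0,1)(W) — all W, so L
(1,4): →(1,3)(W), (0,3)(W) — all W, so L
(2,2): →(2,1)(W), (1,1)(W) — all W, so L
(2,4): →(2,3)(W), (1,3)(W) — all W, so L
Every other cell has at least one move into one of the L cells above, so it is W.
(3,4): the move to (0,4) reaches an L cell, so W
(2,2): one of the L cells justified above, so L

(3,4): W, (2,2): L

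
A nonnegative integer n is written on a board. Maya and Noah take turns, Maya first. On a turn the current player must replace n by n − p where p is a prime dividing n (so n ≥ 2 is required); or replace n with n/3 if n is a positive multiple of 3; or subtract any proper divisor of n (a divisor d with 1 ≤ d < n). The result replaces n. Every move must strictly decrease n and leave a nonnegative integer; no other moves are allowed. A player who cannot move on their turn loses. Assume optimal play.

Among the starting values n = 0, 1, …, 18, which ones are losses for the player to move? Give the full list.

0, 1, 4, 9, 14

Use the standard recursion: the mover loses at a terminal position; elsewhere, the mover wins exactly when some move hands the opponent an L position.
n=0: no move → L
n=1: no move → L
n=2: →0(L), so W
n=3: →0(L), so W
n=4: →2(W), 3(W) — all W, so L
n=5: →0(L), so W
n=6: →4(L), so W
n=7: →0(L), so W
n=8: →4(L), so W
n=9: →3(W), 6(W), 8(W) — all W, so L
n=10: →9(L), so W
n=11: →0(L), so W
n=12: →4(L), so W
n=13: →0(L), so W
n=14: →7(W), 12(W), 13(W) — all W, so L
n=15: →14(L), so W
n=16: →14(L), so W
n=17: →0(L), so W
n=18: →9(L), so W
Reading off the rows marked L gives the requested list; there are 5 such values of n.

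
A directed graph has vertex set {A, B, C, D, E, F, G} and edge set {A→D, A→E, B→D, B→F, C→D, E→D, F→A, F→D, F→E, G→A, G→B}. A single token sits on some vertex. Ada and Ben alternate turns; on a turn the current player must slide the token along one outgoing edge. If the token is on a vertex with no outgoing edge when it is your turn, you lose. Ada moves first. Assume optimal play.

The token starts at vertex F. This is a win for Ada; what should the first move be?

Move to D.

Classify positions by backward induction: terminal positions (no move available) are L. From any other position, the mover wins iff some move reaches an L.
Every edge goes from a vertex to one that appears earlier in the order D, E, A, F, B, G, C, so processing vertices in that order labels each vertex after all of its successors.
D: no outgoing edge → L
E: can move to D, which is L ⇒ W
A: can move to D, which is L ⇒ W
F: can move to D, which is L ⇒ W
B: can move to D, which is L ⇒ W
G: moves to B(W), A(W); every one is W ⇒ L
C: can move to D, which is L ⇒ W
From F, the L positions reachable in one move are: D.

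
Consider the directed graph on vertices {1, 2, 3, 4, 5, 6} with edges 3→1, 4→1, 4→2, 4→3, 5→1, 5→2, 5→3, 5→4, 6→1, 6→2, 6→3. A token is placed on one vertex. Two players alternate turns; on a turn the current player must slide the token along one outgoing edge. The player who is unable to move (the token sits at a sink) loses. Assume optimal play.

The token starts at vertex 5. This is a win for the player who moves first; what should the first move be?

Move to 2.

Label each position W (a win for the player to move) or L (a loss). A position with no legal move is L; any other position is W exactly when some move reaches an L, and L when every move reaches a W.
Every edge goes from a vertex to one that appears earlier in the order 1, 2, 3, 4, 6, 5, so processing vertices in that order labels each vertex after all of its successors.
1: no outgoing edge → L
2: no outgoing edge → L
3: reaches L-position 1 → W
4: reaches L-position 2 → W
6: reaches L-position 2 → W
5: reaches L-position 2 → W
From 5, the L positions reachable in one move are: 2, 1. Any move reaching one of these is winning.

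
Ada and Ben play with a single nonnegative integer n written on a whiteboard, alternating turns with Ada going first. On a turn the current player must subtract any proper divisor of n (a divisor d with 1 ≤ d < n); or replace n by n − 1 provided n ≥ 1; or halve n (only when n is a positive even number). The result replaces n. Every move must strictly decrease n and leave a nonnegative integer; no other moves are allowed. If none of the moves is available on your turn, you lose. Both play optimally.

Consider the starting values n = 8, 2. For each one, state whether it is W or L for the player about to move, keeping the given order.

8: W, 2: L

Classify positions by backward induction: terminal positions (no move available) are L. From any other position, the mover wins iff some move reaches an L.
n=0: no move → L
n=1: reaches L-position 0 → W
n=2: only reaches 1(W), which is W → L
n=3: reaches L-position 2 → W
n=4: reaches L-position 2 → W
n=5: only reaches 4(W), which is W → L
n=6: reaches L-position 5 → W
n=7: only reaches 6(W), which is W → L
n=8: reaches L-position 7 → W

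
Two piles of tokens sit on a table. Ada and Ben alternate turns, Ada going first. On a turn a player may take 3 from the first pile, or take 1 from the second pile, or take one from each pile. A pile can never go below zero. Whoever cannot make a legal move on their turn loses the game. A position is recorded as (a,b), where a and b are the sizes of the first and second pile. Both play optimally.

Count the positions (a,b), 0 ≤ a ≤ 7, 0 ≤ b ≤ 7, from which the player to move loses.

26

Work bottom-up. With no move the player to move loses. Otherwise the position is W if at least one move leads to an L position for the opponent, and L if every move leads to a W.
Every move lowers a or b (never raises either), so fill the grid row by row in increasing a, and left to right within a row: each cell's successors are then already labelled.
      b=0  b=1  b=2  b=3  b=4  b=5  b=6  b=7
a=0:    L    W    L    W    L    W    L    W
a=1:    L    W    L    W    L    W    L    W
a=2:    L    W    L    W    L    W    L    W
a=3:    W    W    W    W    W    W    W    W
a=4:    W    L    W    L    W    L    W    L
a=5:    W    L    W    L    W    L    W    L
a=6:    L    W    W    L    W    L    W    L
a=7:    L    W    L    W    W    W    W    W
Cells with no legal move (terminal, hence L): (0,0), (1,0), (2,0).
The remaining L cells, each justified by listing all of its moves:
(0,2): →(0,1)(W) only, which is W, so L
(0,4): →(0,3)(W) only, which is W, so L
(0,6): →(0,5)(W) only, which is W, so L
(1,2): →(1,1)(W), (0,1)(W) — all W, so L
(1,4): →(1,3)(W), (0,3)(W) — all W, so L
(1,6): →(1,5)(W), (0,5)(W) — all W, so L
(2,2): →(2,1)(W), (1,1)(W) — all W, so L
(2,4): →(2,3)(W), (1,3)(W) — all W, so L
(2,6): →(2,5)(W), (1,5)(W) — all W, so L
(4,1): →(1,1)(W), (4,0)(W), (3,0)(W) — all W, so L
(4,3): →(1,3)(W), (4,2)(W), (3,2)(W) — all W, so L
(4,5): →(1,5)(W), (4,4)(W), (3,4)(W) — all W, so L
(4,7): →(1,7)(W), (4,6)(W), (3,6)(W) — all W, so L
(5,1): →(2,1)(W), (5,0)(W), (4,0)(W) — all W, so L
(5,3): →(2,3)(W), (5,2)(W), (4,2)(W) — all W, so L
(5,5): →(2,5)(W), (5,4)(W), (4,4)(W) — all W, so L
(5,7): →(2,7)(W), (5,6)(W), (4,6)(W) — all W, so L
(6,0): →(3,0)(W) only, which is W, so L
(6,3): →(3,3)(W), (6,2)(W), (5,2)(W) — all W, so L
(6,5): →(3,5)(W), (6,4)(W), (5,4)(W) — all W, so L
(6,7): →(3,7)(W), (6,6)(W), (5,6)(W) — all W, so L
(7,0): →(4,0)(W) only, which is W, so L
(7,2): →(4,2)(W), (7,1)(W), (6,1)(W) — all W, so L
Every other cell has at least one move into one of the L cells above, so it is W.
L cells per row: a=0: 4, a=1: 4, a=2: 4, a=3: 0, a=4: 4, a=5: 4, a=6: 4, a=7: 2; total 26.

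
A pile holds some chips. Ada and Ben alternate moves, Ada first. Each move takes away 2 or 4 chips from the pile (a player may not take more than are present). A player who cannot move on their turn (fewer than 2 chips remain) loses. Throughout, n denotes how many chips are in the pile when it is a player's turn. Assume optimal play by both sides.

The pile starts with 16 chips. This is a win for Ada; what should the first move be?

Remove 4, leaving 12.

Use the standard recursion: the mover loses at a terminal position; elsewhere, the mover wins exactly when some move hands the opponent an L position.
n=0: no move → L
n=1: no move → L
n=2: →0(L), so W
n=3: →1(L), so W
n=4: →0(L), so W
n=5: →1(L), so W
n=6: →4(W), 2(W) — all W, so L
n=7: →5(W), 3(W) — all W, so L
n=8: →6(L), so W
n=9: →7(L), so W
n=10: →6(L), so W
n=11: →7(L), so W
n=12: →10(W), 8(W) — all W, so L
n=13: →11(W), 9(W) — all W, so L
n=14: →12(L), so W
n=15: →13(L), so W
n=16: →12(L), so W
From 16, the L positions reachable in one move are: 12.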